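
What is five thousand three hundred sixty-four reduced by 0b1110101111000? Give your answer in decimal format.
Convert five thousand three hundred sixty-four (English words) → 5×1000 + 3×100 + 64 = 5364 (decimal)
Convert 0b1110101111000 (binary) → 4096 + 2048 + 1024 + 256 + 64 + 32 + 16 + 8 = 7544 (decimal)
Compute 5364 - 7544 = -2180
-2180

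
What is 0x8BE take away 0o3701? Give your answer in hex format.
Convert 0x8BE (hexadecimal) → 8×256 + 11×16 + 14 = 2238 (decimal)
Convert 0o3701 (octal) → 3×512 + 7×64 + 1 = 1985 (decimal)
Compute 2238 - 1985 = 253
Convert 253 (decimal) → 253 = 15×16 + 13 → 0xFD (hexadecimal)
0xFD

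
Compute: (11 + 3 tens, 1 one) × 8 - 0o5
Convert 3 tens, 1 one (place-value notation) → 3×10 + 1 = 31 (decimal)
Convert 0o5 (octal) → 5 (decimal)
Expression in decimal: (11 + 31) × 8 - 5
Parentheses first: 11 + 31 = 42
Multiply: 42 × 8 = 336
Subtract: 336 - 5 = 331
331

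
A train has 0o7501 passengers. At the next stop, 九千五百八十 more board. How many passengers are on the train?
Convert 0o7501 (octal) → 7×512 + 5×64 + 1 = 3905 (decimal)
Convert 九千五百八十 (Chinese numeral) → 9×1000 + 5×100 + 8×10 = 9580 (decimal)
Compute 3905 + 9580 = 13485
13485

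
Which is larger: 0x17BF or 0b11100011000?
Convert 0x17BF (hexadecimal) → 1×4096 + 7×256 + 11×16 + 15 = 6079 (decimal)
Convert 0b11100011000 (binary) → 1024 + 512 + 256 + 16 + 8 = 1816 (decimal)
Compare 6079 vs 1816: larger = 6079
6079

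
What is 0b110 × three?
Convert 0b110 (binary) → 4 + 2 = 6 (decimal)
Convert three (English words) → 3 (decimal)
Compute 6 × 3 = 18
18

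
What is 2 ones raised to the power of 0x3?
Convert 2 ones (place-value notation) → 2 (decimal)
Convert 0x3 (hexadecimal) → 3 (decimal)
Compute 2 ^ 3 = 8
8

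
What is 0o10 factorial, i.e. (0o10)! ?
Convert 0o10 (octal) → 1×8 = 8 (decimal)
Compute 8! = 40320
40320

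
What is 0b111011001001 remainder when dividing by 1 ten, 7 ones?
Convert 0b111011001001 (binary) → 2048 + 1024 + 512 + 128 + 64 + 8 + 1 = 3785 (decimal)
Convert 1 ten, 7 ones (place-value notation) → 1×10 + 7 = 17 (decimal)
Compute 3785 mod 17 = 11
11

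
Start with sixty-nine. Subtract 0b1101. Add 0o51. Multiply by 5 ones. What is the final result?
Convert sixty-nine (English words) → 69 (decimal)
Start: 69
Convert 0b1101 (binary) → 8 + 4 + 1 = 13 (decimal)
69 - 13 = 56
Convert 0o51 (octal) → 5×8 + 1 = 41 (decimal)
56 + 41 = 97
Convert 5 ones (place-value notation) → 5 (decimal)
97 × 5 = 485
485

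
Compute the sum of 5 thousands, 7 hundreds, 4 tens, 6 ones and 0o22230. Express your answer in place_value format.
Convert 5 thousands, 7 hundreds, 4 tens, 6 ones (place-value notation) → 5×1000 + 7×100 + 4×10 + 6 = 5746 (decimal)
Convert 0o22230 (octal) → 2×4096 + 2×512 + 2×64 + 3×8 = 9368 (decimal)
Compute 5746 + 9368 = 15114
Convert 15114 (decimal) → 15114 = 15×1000 + 1×100 + 1×10 + 4 → 15 thousands, 1 hundred, 1 ten, 4 ones (place-value notation)
15 thousands, 1 hundred, 1 ten, 4 ones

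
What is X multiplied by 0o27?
Convert X (Roman numeral) → 10 (decimal)
Convert 0o27 (octal) → 2×8 + 7 = 23 (decimal)
Compute 10 × 23 = 230
230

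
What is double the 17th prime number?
The 17th prime number = 59
Compute 59 × 2 = 118
118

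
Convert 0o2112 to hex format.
Convert 0o2112 (octal) → 2×512 + 1×64 + 1×8 + 2 = 1098 (decimal)
Convert 1098 (decimal) → 1098 = 4×256 + 4×16 + 10 → 0x44A (hexadecimal)
0x44A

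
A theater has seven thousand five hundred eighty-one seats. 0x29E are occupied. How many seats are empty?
Convert seven thousand five hundred eighty-one (English words) → 7×1000 + 5×100 + 81 = 7581 (decimal)
Convert 0x29E (hexadecimal) → 2×256 + 9×16 + 14 = 670 (decimal)
Compute 7581 - 670 = 6911
6911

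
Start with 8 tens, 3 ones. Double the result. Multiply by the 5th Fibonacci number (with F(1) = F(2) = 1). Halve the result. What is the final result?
Convert 8 tens, 3 ones (place-value notation) → 8×10 + 3 = 83 (decimal)
Start: 83
83 × 2 = 166
Convert the 5th Fibonacci number (with F(1) = F(2) = 1) (Fibonacci index) → 1, 1, 2, 3, 5 → 5 (decimal)
166 × 5 = 830
830 ÷ 2 = 415
415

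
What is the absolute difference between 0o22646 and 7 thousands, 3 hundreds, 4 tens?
Convert 0o22646 (octal) → 2×4096 + 2×512 + 6×64 + 4×8 + 6 = 9638 (decimal)
Convert 7 thousands, 3 hundreds, 4 tens (place-value notation) → 7×1000 + 3×100 + 4×10 = 7340 (decimal)
Compute |9638 - 7340| = 2298
2298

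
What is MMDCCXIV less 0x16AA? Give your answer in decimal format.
Convert MMDCCXIV (Roman numeral) → 1000 + 1000 + 500 + 100 + 100 + 10 + 4 = 2714 (decimal)
Convert 0x16AA (hexadecimal) → 1×4096 + 6×256 + 10×16 + 10 = 5802 (decimal)
Compute 2714 - 5802 = -3088
-3088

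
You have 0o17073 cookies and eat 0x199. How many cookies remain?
Convert 0o17073 (octal) → 1×4096 + 7×512 + 7×8 + 3 = 7739 (decimal)
Convert 0x199 (hexadecimal) → 1×256 + 9×16 + 9 = 409 (decimal)
Compute 7739 - 409 = 7330
7330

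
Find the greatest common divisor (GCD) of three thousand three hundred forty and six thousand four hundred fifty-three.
Convert three thousand three hundred forty (English words) → 3×1000 + 3×100 + 40 = 3340 (decimal)
Convert six thousand four hundred fifty-three (English words) → 6×1000 + 4×100 + 53 = 6453 (decimal)
Compute gcd(3340, 6453) = 1
1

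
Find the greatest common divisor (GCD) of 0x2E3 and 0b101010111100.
Convert 0x2E3 (hexadecimal) → 2×256 + 14×16 + 3 = 739 (decimal)
Convert 0b101010111100 (binary) → 2048 + 512 + 128 + 32 + 16 + 8 + 4 = 2748 (decimal)
Compute gcd(739, 2748) = 1
1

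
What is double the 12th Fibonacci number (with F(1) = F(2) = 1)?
The 12th Fibonacci number (with F(1) = F(2) = 1): 1, 1, 2, 3, 5, 8, 13, 21, 34, 55, 89, 144 → 144
Compute 144 × 2 = 288
288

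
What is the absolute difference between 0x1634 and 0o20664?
Convert 0x1634 (hexadecimal) → 1×4096 + 6×256 + 3×16 + 4 = 5684 (decimal)
Convert 0o20664 (octal) → 2×4096 + 6×64 + 6×8 + 4 = 8628 (decimal)
Compute |5684 - 8628| = 2944
2944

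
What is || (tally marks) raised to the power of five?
Convert || (tally marks) → 2 (decimal)
Convert five (English words) → 5 (decimal)
Compute 2 ^ 5 = 32
32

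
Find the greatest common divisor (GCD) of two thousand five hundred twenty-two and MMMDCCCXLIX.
Convert two thousand five hundred twenty-two (English words) → 2×1000 + 5×100 + 22 = 2522 (decimal)
Convert MMMDCCCXLIX (Roman numeral) → 1000 + 1000 + 1000 + 500 + 100 + 100 + 100 + 40 + 9 = 3849 (decimal)
Compute gcd(2522, 3849) = 1
1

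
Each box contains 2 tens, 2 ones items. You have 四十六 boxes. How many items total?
Convert 2 tens, 2 ones (place-value notation) → 2×10 + 2 = 22 (decimal)
Convert 四十六 (Chinese numeral) → 4×10 + 6 = 46 (decimal)
Compute 22 × 46 = 1012
1012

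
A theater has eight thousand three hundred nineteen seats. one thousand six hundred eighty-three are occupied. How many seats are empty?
Convert eight thousand three hundred nineteen (English words) → 8×1000 + 3×100 + 19 = 8319 (decimal)
Convert one thousand six hundred eighty-three (English words) → 1×1000 + 6×100 + 83 = 1683 (decimal)
Compute 8319 - 1683 = 6636
6636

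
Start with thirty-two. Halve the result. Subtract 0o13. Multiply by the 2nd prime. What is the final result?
Convert thirty-two (English words) → 32 (decimal)
Start: 32
32 ÷ 2 = 16
Convert 0o13 (octal) → 1×8 + 3 = 11 (decimal)
16 - 11 = 5
Convert the 2nd prime (prime index) → 3 (decimal)
5 × 3 = 15
15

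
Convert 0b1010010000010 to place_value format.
Convert 0b1010010000010 (binary) → 4096 + 1024 + 128 + 2 = 5250 (decimal)
Convert 5250 (decimal) → 5250 = 5×1000 + 2×100 + 5×10 → 5 thousands, 2 hundreds, 5 tens (place-value notation)
5 thousands, 2 hundreds, 5 tens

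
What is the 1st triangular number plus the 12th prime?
The 1st triangular number = 1×2/2 = 1
Convert the 12th prime (prime index) → 37 (decimal)
Compute 1 + 37 = 38
38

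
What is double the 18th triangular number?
The 18th triangular number = 18×19/2 = 171
Compute 171 × 2 = 342
342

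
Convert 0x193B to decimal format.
Convert 0x193B (hexadecimal) → 1×4096 + 9×256 + 3×16 + 11 = 6459 (decimal)
6459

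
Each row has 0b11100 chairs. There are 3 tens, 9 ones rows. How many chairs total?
Convert 0b11100 (binary) → 16 + 8 + 4 = 28 (decimal)
Convert 3 tens, 9 ones (place-value notation) → 3×10 + 9 = 39 (decimal)
Compute 28 × 39 = 1092
1092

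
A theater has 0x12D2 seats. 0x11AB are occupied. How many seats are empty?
Convert 0x12D2 (hexadecimal) → 1×4096 + 2×256 + 13×16 + 2 = 4818 (decimal)
Convert 0x11AB (hexadecimal) → 1×4096 + 1×256 + 10×16 + 11 = 4523 (decimal)
Compute 4818 - 4523 = 295
295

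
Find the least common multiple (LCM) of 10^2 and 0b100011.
Convert 10^2 (power) → 100 (decimal)
Convert 0b100011 (binary) → 32 + 2 + 1 = 35 (decimal)
Compute lcm(100, 35) = 700
700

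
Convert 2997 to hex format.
Convert 2997 (decimal) → 2997 = 11×256 + 11×16 + 5 → 0xBB5 (hexadecimal)
0xBB5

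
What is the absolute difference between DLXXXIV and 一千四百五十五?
Convert DLXXXIV (Roman numeral) → 500 + 50 + 10 + 10 + 10 + 4 = 584 (decimal)
Convert 一千四百五十五 (Chinese numeral) → 1×1000 + 4×100 + 5×10 + 5 = 1455 (decimal)
Compute |584 - 1455| = 871
871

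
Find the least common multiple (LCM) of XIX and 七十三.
Convert XIX (Roman numeral) → 10 + 9 = 19 (decimal)
Convert 七十三 (Chinese numeral) → 7×10 + 3 = 73 (decimal)
Compute lcm(19, 73) = 1387
1387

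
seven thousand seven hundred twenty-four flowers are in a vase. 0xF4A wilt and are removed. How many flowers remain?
Convert seven thousand seven hundred twenty-four (English words) → 7×1000 + 7×100 + 24 = 7724 (decimal)
Convert 0xF4A (hexadecimal) → 15×256 + 4×16 + 10 = 3914 (decimal)
Compute 7724 - 3914 = 3810
3810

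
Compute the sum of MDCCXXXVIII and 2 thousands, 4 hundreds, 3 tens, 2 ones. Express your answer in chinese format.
Convert MDCCXXXVIII (Roman numeral) → 1000 + 500 + 100 + 100 + 10 + 10 + 10 + 5 + 1 + 1 + 1 = 1738 (decimal)
Convert 2 thousands, 4 hundreds, 3 tens, 2 ones (place-value notation) → 2×1000 + 4×100 + 3×10 + 2 = 2432 (decimal)
Compute 1738 + 2432 = 4170
Convert 4170 (decimal) → 4170 = 4×1000 + 1×100 + 7×10 → 四千一百七十 (Chinese numeral)
四千一百七十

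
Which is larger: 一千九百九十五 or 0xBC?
Convert 一千九百九十五 (Chinese numeral) → 1×1000 + 9×100 + 9×10 + 5 = 1995 (decimal)
Convert 0xBC (hexadecimal) → 11×16 + 12 = 188 (decimal)
Compare 1995 vs 188: larger = 1995
1995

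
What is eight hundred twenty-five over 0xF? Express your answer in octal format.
Convert eight hundred twenty-five (English words) → 8×100 + 25 = 825 (decimal)
Convert 0xF (hexadecimal) → 15 (decimal)
Compute 825 ÷ 15 = 55
Convert 55 (decimal) → 55 = 6×8 + 7 → 0o67 (octal)
0o67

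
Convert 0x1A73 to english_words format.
Convert 0x1A73 (hexadecimal) → 1×4096 + 10×256 + 7×16 + 3 = 6771 (decimal)
Convert 6771 (decimal) → 6771 = 6×1000 + 7×100 + 71 → six thousand seven hundred seventy-one (English words)
six thousand seven hundred seventy-one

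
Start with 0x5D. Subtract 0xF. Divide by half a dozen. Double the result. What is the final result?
Convert 0x5D (hexadecimal) → 5×16 + 13 = 93 (decimal)
Start: 93
Convert 0xF (hexadecimal) → 15 (decimal)
93 - 15 = 78
Convert half a dozen (colloquial) → 6 (decimal)
78 ÷ 6 = 13
13 × 2 = 26
26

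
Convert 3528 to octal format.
Convert 3528 (decimal) → 3528 = 6×512 + 7×64 + 1×8 → 0o6710 (octal)
0o6710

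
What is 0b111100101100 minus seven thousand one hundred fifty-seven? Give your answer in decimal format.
Convert 0b111100101100 (binary) → 2048 + 1024 + 512 + 256 + 32 + 8 + 4 = 3884 (decimal)
Convert seven thousand one hundred fifty-seven (English words) → 7×1000 + 1×100 + 57 = 7157 (decimal)
Compute 3884 - 7157 = -3273
-3273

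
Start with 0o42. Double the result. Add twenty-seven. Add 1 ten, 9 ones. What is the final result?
Convert 0o42 (octal) → 4×8 + 2 = 34 (decimal)
Start: 34
34 × 2 = 68
Convert twenty-seven (English words) → 27 (decimal)
68 + 27 = 95
Convert 1 ten, 9 ones (place-value notation) → 1×10 + 9 = 19 (decimal)
95 + 19 = 114
114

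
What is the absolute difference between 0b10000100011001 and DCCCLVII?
Convert 0b10000100011001 (binary) → 8192 + 256 + 16 + 8 + 1 = 8473 (decimal)
Convert DCCCLVII (Roman numeral) → 500 + 100 + 100 + 100 + 50 + 5 + 1 + 1 = 857 (decimal)
Compute |8473 - 857| = 7616
7616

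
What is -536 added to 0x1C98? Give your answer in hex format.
Convert 0x1C98 (hexadecimal) → 1×4096 + 12×256 + 9×16 + 8 = 7320 (decimal)
Compute -536 + 7320 = 6784
Convert 6784 (decimal) → 6784 = 1×4096 + 10×256 + 8×16 → 0x1A80 (hexadecimal)
0x1A80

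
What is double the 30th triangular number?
The 30th triangular number = 30×31/2 = 465
Compute 465 × 2 = 930
930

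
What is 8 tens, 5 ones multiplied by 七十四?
Convert 8 tens, 5 ones (place-value notation) → 8×10 + 5 = 85 (decimal)
Convert 七十四 (Chinese numeral) → 7×10 + 4 = 74 (decimal)
Compute 85 × 74 = 6290
6290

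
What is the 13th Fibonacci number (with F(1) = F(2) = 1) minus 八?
The 13th Fibonacci number (with F(1) = F(2) = 1): 1, 1, 2, 3, 5, 8, 13, 21, 34, 55, 89, 144, 233 → 233
Convert 八 (Chinese numeral) → 8 (decimal)
Compute 233 - 8 = 225
225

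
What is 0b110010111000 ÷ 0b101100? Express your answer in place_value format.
Convert 0b110010111000 (binary) → 2048 + 1024 + 128 + 32 + 16 + 8 = 3256 (decimal)
Convert 0b101100 (binary) → 32 + 8 + 4 = 44 (decimal)
Compute 3256 ÷ 44 = 74
Convert 74 (decimal) → 74 = 7×10 + 4 → 7 tens, 4 ones (place-value notation)
7 tens, 4 ones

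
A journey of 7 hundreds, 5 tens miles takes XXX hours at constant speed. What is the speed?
Convert 7 hundreds, 5 tens (place-value notation) → 7×100 + 5×10 = 750 (decimal)
Convert XXX (Roman numeral) → 10 + 10 + 10 = 30 (decimal)
Compute 750 ÷ 30 = 25
25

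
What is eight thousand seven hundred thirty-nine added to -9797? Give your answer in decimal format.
Convert eight thousand seven hundred thirty-nine (English words) → 8×1000 + 7×100 + 39 = 8739 (decimal)
Compute 8739 + -9797 = -1058
-1058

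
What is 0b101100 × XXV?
Convert 0b101100 (binary) → 32 + 8 + 4 = 44 (decimal)
Convert XXV (Roman numeral) → 10 + 10 + 5 = 25 (decimal)
Compute 44 × 25 = 1100
1100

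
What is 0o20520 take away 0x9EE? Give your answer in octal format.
Convert 0o20520 (octal) → 2×4096 + 5×64 + 2×8 = 8528 (decimal)
Convert 0x9EE (hexadecimal) → 9×256 + 14×16 + 14 = 2542 (decimal)
Compute 8528 - 2542 = 5986
Convert 5986 (decimal) → 5986 = 1×4096 + 3×512 + 5×64 + 4×8 + 2 → 0o13542 (octal)
0o13542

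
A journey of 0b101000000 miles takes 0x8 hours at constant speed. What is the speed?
Convert 0b101000000 (binary) → 256 + 64 = 320 (decimal)
Convert 0x8 (hexadecimal) → 8 (decimal)
Compute 320 ÷ 8 = 40
40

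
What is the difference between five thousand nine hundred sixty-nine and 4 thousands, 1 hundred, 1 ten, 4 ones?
Convert five thousand nine hundred sixty-nine (English words) → 5×1000 + 9×100 + 69 = 5969 (decimal)
Convert 4 thousands, 1 hundred, 1 ten, 4 ones (place-value notation) → 4×1000 + 1×100 + 1×10 + 4 = 4114 (decimal)
Difference: |5969 - 4114| = 1855
1855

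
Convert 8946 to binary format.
Convert 8946 (decimal) → 8946 = 8192 + 512 + 128 + 64 + 32 + 16 + 2 → 0b10001011110010 (binary)
0b10001011110010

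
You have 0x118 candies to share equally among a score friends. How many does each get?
Convert 0x118 (hexadecimal) → 1×256 + 1×16 + 8 = 280 (decimal)
Convert a score (colloquial) → 20 (decimal)
Compute 280 ÷ 20 = 14
14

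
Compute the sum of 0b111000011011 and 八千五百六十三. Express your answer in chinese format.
Convert 0b111000011011 (binary) → 2048 + 1024 + 512 + 16 + 8 + 2 + 1 = 3611 (decimal)
Convert 八千五百六十三 (Chinese numeral) → 8×1000 + 5×100 + 6×10 + 3 = 8563 (decimal)
Compute 3611 + 8563 = 12174
Convert 12174 (decimal) → 12174 = 1×10000 + 2×1000 + 1×100 + 7×10 + 4 → 一万二千一百七十四 (Chinese numeral)
一万二千一百七十四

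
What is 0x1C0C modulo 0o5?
Convert 0x1C0C (hexadecimal) → 1×4096 + 12×256 + 12 = 7180 (decimal)
Convert 0o5 (octal) → 5 (decimal)
Compute 7180 mod 5 = 0
0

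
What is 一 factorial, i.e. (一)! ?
Convert 一 (Chinese numeral) → 1 (decimal)
Compute 1! = 1
1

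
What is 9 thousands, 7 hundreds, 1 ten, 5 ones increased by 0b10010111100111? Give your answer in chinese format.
Convert 9 thousands, 7 hundreds, 1 ten, 5 ones (place-value notation) → 9×1000 + 7×100 + 1×10 + 5 = 9715 (decimal)
Convert 0b10010111100111 (binary) → 8192 + 1024 + 256 + 128 + 64 + 32 + 4 + 2 + 1 = 9703 (decimal)
Compute 9715 + 9703 = 19418
Convert 19418 (decimal) → 19418 = 1×10000 + 9×1000 + 4×100 + 1×10 + 8 → 一万九千四百一十八 (Chinese numeral)
一万九千四百一十八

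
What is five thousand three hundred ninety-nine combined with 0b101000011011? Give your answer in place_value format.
Convert five thousand three hundred ninety-nine (English words) → 5×1000 + 3×100 + 99 = 5399 (decimal)
Convert 0b101000011011 (binary) → 2048 + 512 + 16 + 8 + 2 + 1 = 2587 (decimal)
Compute 5399 + 2587 = 7986
Convert 7986 (decimal) → 7986 = 7×1000 + 9×100 + 8×10 + 6 → 7 thousands, 9 hundreds, 8 tens, 6 ones (place-value notation)
7 thousands, 9 hundreds, 8 tens, 6 ones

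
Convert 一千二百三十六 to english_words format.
Convert 一千二百三十六 (Chinese numeral) → 1×1000 + 2×100 + 3×10 + 6 = 1236 (decimal)
Convert 1236 (decimal) → 1236 = 1×1000 + 2×100 + 36 → one thousand two hundred thirty-six (English words)
one thousand two hundred thirty-six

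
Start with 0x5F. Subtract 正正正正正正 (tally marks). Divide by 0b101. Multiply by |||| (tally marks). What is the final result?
Convert 0x5F (hexadecimal) → 5×16 + 15 = 95 (decimal)
Start: 95
Convert 正正正正正正 (tally marks) → 5 + 5 + 5 + 5 + 5 + 5 = 30 (decimal)
95 - 30 = 65
Convert 0b101 (binary) → 4 + 1 = 5 (decimal)
65 ÷ 5 = 13
Convert |||| (tally marks) → 4 (decimal)
13 × 4 = 52
52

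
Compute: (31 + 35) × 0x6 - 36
Convert 0x6 (hexadecimal) → 6 (decimal)
Expression in decimal: (31 + 35) × 6 - 36
Parentheses first: 31 + 35 = 66
Multiply: 66 × 6 = 396
Subtract: 396 - 36 = 360
360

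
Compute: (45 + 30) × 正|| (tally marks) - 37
Convert 正|| (tally marks) → 5 + 2 = 7 (decimal)
Expression in decimal: (45 + 30) × 7 - 37
Parentheses first: 45 + 30 = 75
Multiply: 75 × 7 = 525
Subtract: 525 - 37 = 488
488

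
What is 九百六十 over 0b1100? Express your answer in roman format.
Convert 九百六十 (Chinese numeral) → 9×100 + 6×10 = 960 (decimal)
Convert 0b1100 (binary) → 8 + 4 = 12 (decimal)
Compute 960 ÷ 12 = 80
Convert 80 (decimal) → 80 = 50 + 10 + 10 + 10 → LXXX (Roman numeral)
LXXX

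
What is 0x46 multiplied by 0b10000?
Convert 0x46 (hexadecimal) → 4×16 + 6 = 70 (decimal)
Convert 0b10000 (binary) → 16 (decimal)
Compute 70 × 16 = 1120
1120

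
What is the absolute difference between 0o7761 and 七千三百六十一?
Convert 0o7761 (octal) → 7×512 + 7×64 + 6×8 + 1 = 4081 (decimal)
Convert 七千三百六十一 (Chinese numeral) → 7×1000 + 3×100 + 6×10 + 1 = 7361 (decimal)
Compute |4081 - 7361| = 3280
3280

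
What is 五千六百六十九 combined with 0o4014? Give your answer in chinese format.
Convert 五千六百六十九 (Chinese numeral) → 5×1000 + 6×100 + 6×10 + 9 = 5669 (decimal)
Convert 0o4014 (octal) → 4×512 + 1×8 + 4 = 2060 (decimal)
Compute 5669 + 2060 = 7729
Convert 7729 (decimal) → 7729 = 7×1000 + 7×100 + 2×10 + 9 → 七千七百二十九 (Chinese numeral)
七千七百二十九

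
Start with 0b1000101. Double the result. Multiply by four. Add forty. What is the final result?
Convert 0b1000101 (binary) → 64 + 4 + 1 = 69 (decimal)
Start: 69
69 × 2 = 138
Convert four (English words) → 4 (decimal)
138 × 4 = 552
Convert forty (English words) → 40 (decimal)
552 + 40 = 592
592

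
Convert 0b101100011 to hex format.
Convert 0b101100011 (binary) → 256 + 64 + 32 + 2 + 1 = 355 (decimal)
Convert 355 (decimal) → 355 = 1×256 + 6×16 + 3 → 0x163 (hexadecimal)
0x163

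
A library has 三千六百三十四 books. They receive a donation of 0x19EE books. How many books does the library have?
Convert 三千六百三十四 (Chinese numeral) → 3×1000 + 6×100 + 3×10 + 4 = 3634 (decimal)
Convert 0x19EE (hexadecimal) → 1×4096 + 9×256 + 14×16 + 14 = 6638 (decimal)
Compute 3634 + 6638 = 10272
10272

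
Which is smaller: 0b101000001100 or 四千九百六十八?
Convert 0b101000001100 (binary) → 2048 + 512 + 8 + 4 = 2572 (decimal)
Convert 四千九百六十八 (Chinese numeral) → 4×1000 + 9×100 + 6×10 + 8 = 4968 (decimal)
Compare 2572 vs 4968: smaller = 2572
2572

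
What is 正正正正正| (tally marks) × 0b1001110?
Convert 正正正正正| (tally marks) → 5 + 5 + 5 + 5 + 5 + 1 = 26 (decimal)
Convert 0b1001110 (binary) → 64 + 8 + 4 + 2 = 78 (decimal)
Compute 26 × 78 = 2028
2028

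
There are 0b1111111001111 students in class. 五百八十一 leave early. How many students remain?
Convert 0b1111111001111 (binary) → 4096 + 2048 + 1024 + 512 + 256 + 128 + 64 + 8 + 4 + 2 + 1 = 8143 (decimal)
Convert 五百八十一 (Chinese numeral) → 5×100 + 8×10 + 1 = 581 (decimal)
Compute 8143 - 581 = 7562
7562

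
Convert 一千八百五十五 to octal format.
Convert 一千八百五十五 (Chinese numeral) → 1×1000 + 8×100 + 5×10 + 5 = 1855 (decimal)
Convert 1855 (decimal) → 1855 = 3×512 + 4×64 + 7×8 + 7 → 0o3477 (octal)
0o3477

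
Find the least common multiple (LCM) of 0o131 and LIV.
Convert 0o131 (octal) → 1×64 + 3×8 + 1 = 89 (decimal)
Convert LIV (Roman numeral) → 50 + 4 = 54 (decimal)
Compute lcm(89, 54) = 4806
4806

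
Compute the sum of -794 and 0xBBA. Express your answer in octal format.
Convert 0xBBA (hexadecimal) → 11×256 + 11×16 + 10 = 3002 (decimal)
Compute -794 + 3002 = 2208
Convert 2208 (decimal) → 2208 = 4×512 + 2×64 + 4×8 → 0o4240 (octal)
0o4240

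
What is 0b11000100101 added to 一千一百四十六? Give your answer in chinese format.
Convert 0b11000100101 (binary) → 1024 + 512 + 32 + 4 + 1 = 1573 (decimal)
Convert 一千一百四十六 (Chinese numeral) → 1×1000 + 1×100 + 4×10 + 6 = 1146 (decimal)
Compute 1573 + 1146 = 2719
Convert 2719 (decimal) → 2719 = 2×1000 + 7×100 + 1×10 + 9 → 二千七百一十九 (Chinese numeral)
二千七百一十九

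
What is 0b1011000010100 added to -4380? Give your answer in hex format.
Convert 0b1011000010100 (binary) → 4096 + 1024 + 512 + 16 + 4 = 5652 (decimal)
Compute 5652 + -4380 = 1272
Convert 1272 (decimal) → 1272 = 4×256 + 15×16 + 8 → 0x4F8 (hexadecimal)
0x4F8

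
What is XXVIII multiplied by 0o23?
Convert XXVIII (Roman numeral) → 10 + 10 + 5 + 1 + 1 + 1 = 28 (decimal)
Convert 0o23 (octal) → 2×8 + 3 = 19 (decimal)
Compute 28 × 19 = 532
532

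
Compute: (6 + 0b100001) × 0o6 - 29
Convert 0b100001 (binary) → 32 + 1 = 33 (decimal)
Convert 0o6 (octal) → 6 (decimal)
Expression in decimal: (6 + 33) × 6 - 29
Parentheses first: 6 + 33 = 39
Multiply: 39 × 6 = 234
Subtract: 234 - 29 = 205
205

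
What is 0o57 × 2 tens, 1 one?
Convert 0o57 (octal) → 5×8 + 7 = 47 (decimal)
Convert 2 tens, 1 one (place-value notation) → 2×10 + 1 = 21 (decimal)
Compute 47 × 21 = 987
987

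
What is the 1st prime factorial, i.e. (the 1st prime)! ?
Convert the 1st prime (prime index) → 2 (decimal)
Compute 2! = 2
2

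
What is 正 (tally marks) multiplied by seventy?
Convert 正 (tally marks) → 5 (decimal)
Convert seventy (English words) → 70 (decimal)
Compute 5 × 70 = 350
350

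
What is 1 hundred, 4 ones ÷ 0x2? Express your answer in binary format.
Convert 1 hundred, 4 ones (place-value notation) → 1×100 + 4 = 104 (decimal)
Convert 0x2 (hexadecimal) → 2 (decimal)
Compute 104 ÷ 2 = 52
Convert 52 (decimal) → 52 = 32 + 16 + 4 → 0b110100 (binary)
0b110100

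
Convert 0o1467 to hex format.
Convert 0o1467 (octal) → 1×512 + 4×64 + 6×8 + 7 = 823 (decimal)
Convert 823 (decimal) → 823 = 3×256 + 3×16 + 7 → 0x337 (hexadecimal)
0x337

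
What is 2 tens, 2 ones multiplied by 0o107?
Convert 2 tens, 2 ones (place-value notation) → 2×10 + 2 = 22 (decimal)
Convert 0o107 (octal) → 1×64 + 7 = 71 (decimal)
Compute 22 × 71 = 1562
1562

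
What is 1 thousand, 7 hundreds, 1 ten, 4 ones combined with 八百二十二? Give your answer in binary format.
Convert 1 thousand, 7 hundreds, 1 ten, 4 ones (place-value notation) → 1×1000 + 7×100 + 1×10 + 4 = 1714 (decimal)
Convert 八百二十二 (Chinese numeral) → 8×100 + 2×10 + 2 = 822 (decimal)
Compute 1714 + 822 = 2536
Convert 2536 (decimal) → 2536 = 2048 + 256 + 128 + 64 + 32 + 8 → 0b100111101000 (binary)
0b100111101000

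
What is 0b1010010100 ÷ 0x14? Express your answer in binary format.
Convert 0b1010010100 (binary) → 512 + 128 + 16 + 4 = 660 (decimal)
Convert 0x14 (hexadecimal) → 1×16 + 4 = 20 (decimal)
Compute 660 ÷ 20 = 33
Convert 33 (decimal) → 33 = 32 + 1 → 0b100001 (binary)
0b100001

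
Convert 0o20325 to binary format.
Convert 0o20325 (octal) → 2×4096 + 3×64 + 2×8 + 5 = 8405 (decimal)
Convert 8405 (decimal) → 8405 = 8192 + 128 + 64 + 16 + 4 + 1 → 0b10000011010101 (binary)
0b10000011010101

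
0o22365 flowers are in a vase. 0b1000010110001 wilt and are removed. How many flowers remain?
Convert 0o22365 (octal) → 2×4096 + 2×512 + 3×64 + 6×8 + 5 = 9461 (decimal)
Convert 0b1000010110001 (binary) → 4096 + 128 + 32 + 16 + 1 = 4273 (decimal)
Compute 9461 - 4273 = 5188
5188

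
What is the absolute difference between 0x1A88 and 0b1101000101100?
Convert 0x1A88 (hexadecimal) → 1×4096 + 10×256 + 8×16 + 8 = 6792 (decimal)
Convert 0b1101000101100 (binary) → 4096 + 2048 + 512 + 32 + 8 + 4 = 6700 (decimal)
Compute |6792 - 6700| = 92
92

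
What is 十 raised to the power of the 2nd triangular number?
Convert 十 (Chinese numeral) → 1×10 = 10 (decimal)
Convert the 2nd triangular number (triangular index) → 2×3/2 = 3 (decimal)
Compute 10 ^ 3 = 1000
1000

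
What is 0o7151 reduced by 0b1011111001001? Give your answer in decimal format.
Convert 0o7151 (octal) → 7×512 + 1×64 + 5×8 + 1 = 3689 (decimal)
Convert 0b1011111001001 (binary) → 4096 + 1024 + 512 + 256 + 128 + 64 + 8 + 1 = 6089 (decimal)
Compute 3689 - 6089 = -2400
-2400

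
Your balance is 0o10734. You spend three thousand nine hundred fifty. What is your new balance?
Convert 0o10734 (octal) → 1×4096 + 7×64 + 3×8 + 4 = 4572 (decimal)
Convert three thousand nine hundred fifty (English words) → 3×1000 + 9×100 + 50 = 3950 (decimal)
Compute 4572 - 3950 = 622
622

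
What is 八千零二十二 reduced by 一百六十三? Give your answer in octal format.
Convert 八千零二十二 (Chinese numeral) → 8×1000 + 2×10 + 2 = 8022 (decimal)
Convert 一百六十三 (Chinese numeral) → 1×100 + 6×10 + 3 = 163 (decimal)
Compute 8022 - 163 = 7859
Convert 7859 (decimal) → 7859 = 1×4096 + 7×512 + 2×64 + 6×8 + 3 → 0o17263 (octal)
0o17263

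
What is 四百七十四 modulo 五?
Convert 四百七十四 (Chinese numeral) → 4×100 + 7×10 + 4 = 474 (decimal)
Convert 五 (Chinese numeral) → 5 (decimal)
Compute 474 mod 5 = 4
4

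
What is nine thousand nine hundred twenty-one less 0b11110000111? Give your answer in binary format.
Convert nine thousand nine hundred twenty-one (English words) → 9×1000 + 9×100 + 21 = 9921 (decimal)
Convert 0b11110000111 (binary) → 1024 + 512 + 256 + 128 + 4 + 2 + 1 = 1927 (decimal)
Compute 9921 - 1927 = 7994
Convert 7994 (decimal) → 7994 = 4096 + 2048 + 1024 + 512 + 256 + 32 + 16 + 8 + 2 → 0b1111100111010 (binary)
0b1111100111010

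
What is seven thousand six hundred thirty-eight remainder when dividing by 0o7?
Convert seven thousand six hundred thirty-eight (English words) → 7×1000 + 6×100 + 38 = 7638 (decimal)
Convert 0o7 (octal) → 7 (decimal)
Compute 7638 mod 7 = 1
1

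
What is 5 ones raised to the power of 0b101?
Convert 5 ones (place-value notation) → 5 (decimal)
Convert 0b101 (binary) → 4 + 1 = 5 (decimal)
Compute 5 ^ 5 = 3125
3125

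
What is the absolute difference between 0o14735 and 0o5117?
Convert 0o14735 (octal) → 1×4096 + 4×512 + 7×64 + 3×8 + 5 = 6621 (decimal)
Convert 0o5117 (octal) → 5×512 + 1×64 + 1×8 + 7 = 2639 (decimal)
Compute |6621 - 2639| = 3982
3982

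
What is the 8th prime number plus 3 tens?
The 8th prime number = 19
Convert 3 tens (place-value notation) → 3×10 = 30 (decimal)
Compute 19 + 30 = 49
49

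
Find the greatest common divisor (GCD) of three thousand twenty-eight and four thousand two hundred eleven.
Convert three thousand twenty-eight (English words) → 3×1000 + 28 = 3028 (decimal)
Convert four thousand two hundred eleven (English words) → 4×1000 + 2×100 + 11 = 4211 (decimal)
Compute gcd(3028, 4211) = 1
1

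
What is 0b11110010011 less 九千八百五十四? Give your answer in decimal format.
Convert 0b11110010011 (binary) → 1024 + 512 + 256 + 128 + 16 + 2 + 1 = 1939 (decimal)
Convert 九千八百五十四 (Chinese numeral) → 9×1000 + 8×100 + 5×10 + 4 = 9854 (decimal)
Compute 1939 - 9854 = -7915
-7915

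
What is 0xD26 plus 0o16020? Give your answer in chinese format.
Convert 0xD26 (hexadecimal) → 13×256 + 2×16 + 6 = 3366 (decimal)
Convert 0o16020 (octal) → 1×4096 + 6×512 + 2×8 = 7184 (decimal)
Compute 3366 + 7184 = 10550
Convert 10550 (decimal) → 10550 = 1×10000 + 5×100 + 5×10 → 一万零五百五十 (Chinese numeral)
一万零五百五十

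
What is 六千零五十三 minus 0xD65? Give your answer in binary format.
Convert 六千零五十三 (Chinese numeral) → 6×1000 + 5×10 + 3 = 6053 (decimal)
Convert 0xD65 (hexadecimal) → 13×256 + 6×16 + 5 = 3429 (decimal)
Compute 6053 - 3429 = 2624
Convert 2624 (decimal) → 2624 = 2048 + 512 + 64 → 0b101001000000 (binary)
0b101001000000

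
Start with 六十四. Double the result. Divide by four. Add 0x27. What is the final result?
Convert 六十四 (Chinese numeral) → 6×10 + 4 = 64 (decimal)
Start: 64
64 × 2 = 128
Convert four (English words) → 4 (decimal)
128 ÷ 4 = 32
Convert 0x27 (hexadecimal) → 2×16 + 7 = 39 (decimal)
32 + 39 = 71
71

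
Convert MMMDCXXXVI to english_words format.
Convert MMMDCXXXVI (Roman numeral) → 1000 + 1000 + 1000 + 500 + 100 + 10 + 10 + 10 + 5 + 1 = 3636 (decimal)
Convert 3636 (decimal) → 3636 = 3×1000 + 6×100 + 36 → three thousand six hundred thirty-six (English words)
three thousand six hundred thirty-six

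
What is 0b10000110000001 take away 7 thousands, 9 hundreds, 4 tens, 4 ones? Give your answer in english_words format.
Convert 0b10000110000001 (binary) → 8192 + 256 + 128 + 1 = 8577 (decimal)
Convert 7 thousands, 9 hundreds, 4 tens, 4 ones (place-value notation) → 7×1000 + 9×100 + 4×10 + 4 = 7944 (decimal)
Compute 8577 - 7944 = 633
Convert 633 (decimal) → 633 = 6×100 + 33 → six hundred thirty-three (English words)
six hundred thirty-three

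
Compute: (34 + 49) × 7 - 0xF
Convert 0xF (hexadecimal) → 15 (decimal)
Expression in decimal: (34 + 49) × 7 - 15
Parentheses first: 34 + 49 = 83
Multiply: 83 × 7 = 581
Subtract: 581 - 15 = 566
566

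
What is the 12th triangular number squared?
The 12th triangular number = 12×13/2 = 78
Compute 78² = 78 × 78 = 6084
6084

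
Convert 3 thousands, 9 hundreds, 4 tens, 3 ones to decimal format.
Convert 3 thousands, 9 hundreds, 4 tens, 3 ones (place-value notation) → 3×1000 + 9×100 + 4×10 + 3 = 3943 (decimal)
3943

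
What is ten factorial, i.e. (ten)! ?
Convert ten (English words) → 10 (decimal)
Compute 10! = 3628800
3628800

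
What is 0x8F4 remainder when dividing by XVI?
Convert 0x8F4 (hexadecimal) → 8×256 + 15×16 + 4 = 2292 (decimal)
Convert XVI (Roman numeral) → 10 + 5 + 1 = 16 (decimal)
Compute 2292 mod 16 = 4
4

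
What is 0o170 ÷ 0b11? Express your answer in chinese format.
Convert 0o170 (octal) → 1×64 + 7×8 = 120 (decimal)
Convert 0b11 (binary) → 2 + 1 = 3 (decimal)
Compute 120 ÷ 3 = 40
Convert 40 (decimal) → 40 = 4×10 → 四十 (Chinese numeral)
四十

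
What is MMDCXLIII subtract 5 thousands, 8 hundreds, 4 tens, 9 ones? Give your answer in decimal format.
Convert MMDCXLIII (Roman numeral) → 1000 + 1000 + 500 + 100 + 40 + 1 + 1 + 1 = 2643 (decimal)
Convert 5 thousands, 8 hundreds, 4 tens, 9 ones (place-value notation) → 5×1000 + 8×100 + 4×10 + 9 = 5849 (decimal)
Compute 2643 - 5849 = -3206
-3206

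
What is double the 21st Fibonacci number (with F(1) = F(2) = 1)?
The 21st Fibonacci number (with F(1) = F(2) = 1) = 10946
Compute 10946 × 2 = 21892
21892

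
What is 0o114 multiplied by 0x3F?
Convert 0o114 (octal) → 1×64 + 1×8 + 4 = 76 (decimal)
Convert 0x3F (hexadecimal) → 3×16 + 15 = 63 (decimal)
Compute 76 × 63 = 4788
4788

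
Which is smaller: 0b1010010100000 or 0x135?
Convert 0b1010010100000 (binary) → 4096 + 1024 + 128 + 32 = 5280 (decimal)
Convert 0x135 (hexadecimal) → 1×256 + 3×16 + 5 = 309 (decimal)
Compare 5280 vs 309: smaller = 309
309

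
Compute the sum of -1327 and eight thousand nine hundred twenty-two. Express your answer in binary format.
Convert eight thousand nine hundred twenty-two (English words) → 8×1000 + 9×100 + 22 = 8922 (decimal)
Compute -1327 + 8922 = 7595
Convert 7595 (decimal) → 7595 = 4096 + 2048 + 1024 + 256 + 128 + 32 + 8 + 2 + 1 → 0b1110110101011 (binary)
0b1110110101011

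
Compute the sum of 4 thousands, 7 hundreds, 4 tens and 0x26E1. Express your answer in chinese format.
Convert 4 thousands, 7 hundreds, 4 tens (place-value notation) → 4×1000 + 7×100 + 4×10 = 4740 (decimal)
Convert 0x26E1 (hexadecimal) → 2×4096 + 6×256 + 14×16 + 1 = 9953 (decimal)
Compute 4740 + 9953 = 14693
Convert 14693 (decimal) → 14693 = 1×10000 + 4×1000 + 6×100 + 9×10 + 3 → 一万四千六百九十三 (Chinese numeral)
一万四千六百九十三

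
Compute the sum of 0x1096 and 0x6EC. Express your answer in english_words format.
Convert 0x1096 (hexadecimal) → 1×4096 + 9×16 + 6 = 4246 (decimal)
Convert 0x6EC (hexadecimal) → 6×256 + 14×16 + 12 = 1772 (decimal)
Compute 4246 + 1772 = 6018
Convert 6018 (decimal) → 6018 = 6×1000 + 18 → six thousand eighteen (English words)
six thousand eighteen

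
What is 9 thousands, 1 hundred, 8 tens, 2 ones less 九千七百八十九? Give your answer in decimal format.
Convert 9 thousands, 1 hundred, 8 tens, 2 ones (place-value notation) → 9×1000 + 1×100 + 8×10 + 2 = 9182 (decimal)
Convert 九千七百八十九 (Chinese numeral) → 9×1000 + 7×100 + 8×10 + 9 = 9789 (decimal)
Compute 9182 - 9789 = -607
-607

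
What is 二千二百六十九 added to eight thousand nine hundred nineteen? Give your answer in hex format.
Convert 二千二百六十九 (Chinese numeral) → 2×1000 + 2×100 + 6×10 + 9 = 2269 (decimal)
Convert eight thousand nine hundred nineteen (English words) → 8×1000 + 9×100 + 19 = 8919 (decimal)
Compute 2269 + 8919 = 11188
Convert 11188 (decimal) → 11188 = 2×4096 + 11×256 + 11×16 + 4 → 0x2BB4 (hexadecimal)
0x2BB4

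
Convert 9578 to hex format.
Convert 9578 (decimal) → 9578 = 2×4096 + 5×256 + 6×16 + 10 → 0x256A (hexadecimal)
0x256A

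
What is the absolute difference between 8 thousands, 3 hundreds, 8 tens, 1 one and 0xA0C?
Convert 8 thousands, 3 hundreds, 8 tens, 1 one (place-value notation) → 8×1000 + 3×100 + 8×10 + 1 = 8381 (decimal)
Convert 0xA0C (hexadecimal) → 10×256 + 12 = 2572 (decimal)
Compute |8381 - 2572| = 5809
5809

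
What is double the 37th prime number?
The 37th prime number = 157
Compute 157 × 2 = 314
314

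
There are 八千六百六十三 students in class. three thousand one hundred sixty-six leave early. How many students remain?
Convert 八千六百六十三 (Chinese numeral) → 8×1000 + 6×100 + 6×10 + 3 = 8663 (decimal)
Convert three thousand one hundred sixty-six (English words) → 3×1000 + 1×100 + 66 = 3166 (decimal)
Compute 8663 - 3166 = 5497
5497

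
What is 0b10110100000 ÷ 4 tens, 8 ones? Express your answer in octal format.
Convert 0b10110100000 (binary) → 1024 + 256 + 128 + 32 = 1440 (decimal)
Convert 4 tens, 8 ones (place-value notation) → 4×10 + 8 = 48 (decimal)
Compute 1440 ÷ 48 = 30
Convert 30 (decimal) → 30 = 3×8 + 6 → 0o36 (octal)
0o36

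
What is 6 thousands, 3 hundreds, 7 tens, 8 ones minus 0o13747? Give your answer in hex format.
Convert 6 thousands, 3 hundreds, 7 tens, 8 ones (place-value notation) → 6×1000 + 3×100 + 7×10 + 8 = 6378 (decimal)
Convert 0o13747 (octal) → 1×4096 + 3×512 + 7×64 + 4×8 + 7 = 6119 (decimal)
Compute 6378 - 6119 = 259
Convert 259 (decimal) → 259 = 1×256 + 3 → 0x103 (hexadecimal)
0x103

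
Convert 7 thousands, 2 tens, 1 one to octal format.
Convert 7 thousands, 2 tens, 1 one (place-value notation) → 7×1000 + 2×10 + 1 = 7021 (decimal)
Convert 7021 (decimal) → 7021 = 1×4096 + 5×512 + 5×64 + 5×8 + 5 → 0o15555 (octal)
0o15555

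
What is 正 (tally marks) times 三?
Convert 正 (tally marks) → 5 (decimal)
Convert 三 (Chinese numeral) → 3 (decimal)
Compute 5 × 3 = 15
15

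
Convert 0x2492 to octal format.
Convert 0x2492 (hexadecimal) → 2×4096 + 4×256 + 9×16 + 2 = 9362 (decimal)
Convert 9362 (decimal) → 9362 = 2×4096 + 2×512 + 2×64 + 2×8 + 2 → 0o22222 (octal)
0o22222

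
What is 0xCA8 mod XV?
Convert 0xCA8 (hexadecimal) → 12×256 + 10×16 + 8 = 3240 (decimal)
Convert XV (Roman numeral) → 10 + 5 = 15 (decimal)
Compute 3240 mod 15 = 0
0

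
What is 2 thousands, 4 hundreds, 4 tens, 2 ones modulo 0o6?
Convert 2 thousands, 4 hundreds, 4 tens, 2 ones (place-value notation) → 2×1000 + 4×100 + 4×10 + 2 = 2442 (decimal)
Convert 0o6 (octal) → 6 (decimal)
Compute 2442 mod 6 = 0
0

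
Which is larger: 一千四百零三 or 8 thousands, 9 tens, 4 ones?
Convert 一千四百零三 (Chinese numeral) → 1×1000 + 4×100 + 3 = 1403 (decimal)
Convert 8 thousands, 9 tens, 4 ones (place-value notation) → 8×1000 + 9×10 + 4 = 8094 (decimal)
Compare 1403 vs 8094: larger = 8094
8094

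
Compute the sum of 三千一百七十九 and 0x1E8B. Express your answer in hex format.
Convert 三千一百七十九 (Chinese numeral) → 3×1000 + 1×100 + 7×10 + 9 = 3179 (decimal)
Convert 0x1E8B (hexadecimal) → 1×4096 + 14×256 + 8×16 + 11 = 7819 (decimal)
Compute 3179 + 7819 = 10998
Convert 10998 (decimal) → 10998 = 2×4096 + 10×256 + 15×16 + 6 → 0x2AF6 (hexadecimal)
0x2AF6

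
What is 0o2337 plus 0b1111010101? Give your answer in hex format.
Convert 0o2337 (octal) → 2×512 + 3×64 + 3×8 + 7 = 1247 (decimal)
Convert 0b1111010101 (binary) → 512 + 256 + 128 + 64 + 16 + 4 + 1 = 981 (decimal)
Compute 1247 + 981 = 2228
Convert 2228 (decimal) → 2228 = 8×256 + 11×16 + 4 → 0x8B4 (hexadecimal)
0x8B4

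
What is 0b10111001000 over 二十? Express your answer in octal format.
Convert 0b10111001000 (binary) → 1024 + 256 + 128 + 64 + 8 = 1480 (decimal)
Convert 二十 (Chinese numeral) → 2×10 = 20 (decimal)
Compute 1480 ÷ 20 = 74
Convert 74 (decimal) → 74 = 1×64 + 1×8 + 2 → 0o112 (octal)
0o112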